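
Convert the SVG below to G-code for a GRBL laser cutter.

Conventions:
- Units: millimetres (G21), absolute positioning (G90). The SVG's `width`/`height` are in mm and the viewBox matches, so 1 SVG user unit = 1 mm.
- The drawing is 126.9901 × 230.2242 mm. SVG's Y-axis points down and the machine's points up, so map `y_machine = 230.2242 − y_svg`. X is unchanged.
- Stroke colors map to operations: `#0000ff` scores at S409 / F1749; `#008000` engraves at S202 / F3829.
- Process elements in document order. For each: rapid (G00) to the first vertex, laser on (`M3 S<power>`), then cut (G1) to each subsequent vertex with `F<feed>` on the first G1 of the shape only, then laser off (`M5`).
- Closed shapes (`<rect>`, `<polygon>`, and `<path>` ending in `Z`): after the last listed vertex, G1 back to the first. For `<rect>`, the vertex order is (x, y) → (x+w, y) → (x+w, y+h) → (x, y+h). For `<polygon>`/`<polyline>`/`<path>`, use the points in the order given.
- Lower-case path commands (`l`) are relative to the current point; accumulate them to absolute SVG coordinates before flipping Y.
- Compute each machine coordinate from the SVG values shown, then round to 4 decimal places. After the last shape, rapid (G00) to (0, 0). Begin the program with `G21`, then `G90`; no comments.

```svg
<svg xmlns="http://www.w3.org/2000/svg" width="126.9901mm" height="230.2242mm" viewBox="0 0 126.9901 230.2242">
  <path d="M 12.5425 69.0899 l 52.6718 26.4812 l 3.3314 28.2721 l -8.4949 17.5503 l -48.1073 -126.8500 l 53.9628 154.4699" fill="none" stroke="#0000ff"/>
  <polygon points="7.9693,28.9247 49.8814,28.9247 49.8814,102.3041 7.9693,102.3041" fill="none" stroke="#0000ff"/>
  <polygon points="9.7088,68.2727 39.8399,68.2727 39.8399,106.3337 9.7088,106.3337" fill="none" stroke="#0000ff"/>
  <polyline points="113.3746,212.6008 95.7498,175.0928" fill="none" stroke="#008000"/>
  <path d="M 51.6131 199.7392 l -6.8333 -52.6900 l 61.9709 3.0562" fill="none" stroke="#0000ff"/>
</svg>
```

G21
G90
G00 X12.5425 Y161.1343
M3 S409
G1 X65.2143 Y134.6531 F1749
G1 X68.5457 Y106.3810
G1 X60.0508 Y88.8307
G1 X11.9435 Y215.6807
G1 X65.9063 Y61.2108
M5
G00 X7.9693 Y201.2995
M3 S409
G1 X49.8814 Y201.2995 F1749
G1 X49.8814 Y127.9201
G1 X7.9693 Y127.9201
G1 X7.9693 Y201.2995
M5
G00 X9.7088 Y161.9515
M3 S409
G1 X39.8399 Y161.9515 F1749
G1 X39.8399 Y123.8905
G1 X9.7088 Y123.8905
G1 X9.7088 Y161.9515
M5
G00 X113.3746 Y17.6234
M3 S202
G1 X95.7498 Y55.1314 F3829
M5
G00 X51.6131 Y30.4850
M3 S409
G1 X44.7798 Y83.1750 F1749
G1 X106.7507 Y80.1188
M5
G00 X0.0000 Y0.0000

Since the viewBox matches the mm dimensions, user units are millimetres directly. The only transform is the Y-flip y_m = 230.2242 − y_svg.

Shape 1 is a open polyline drawn with `<path>`. Its stroke #0000ff means score at S409, F1749. After flipping Y the toolpath is (12.5425,161.1343) → (65.2143,134.6531) → (68.5457,106.3810) → (60.0508,88.8307) → (11.9435,215.6807) → (65.9063,61.2108).

Shape 2 is a rectangle drawn with `<polygon>`. Its stroke #0000ff means score at S409, F1749. After flipping Y the toolpath is (7.9693,201.2995) → (49.8814,201.2995) → (49.8814,127.9201) → (7.9693,127.9201) → (7.9693,201.2995), returning to the start.

Shape 3 is a rectangle drawn with `<polygon>`. Its stroke #0000ff means score at S409, F1749. After flipping Y the toolpath is (9.7088,161.9515) → (39.8399,161.9515) → (39.8399,123.8905) → (9.7088,123.8905) → (9.7088,161.9515), returning to the start.

Shape 4 is a line segment drawn with `<polyline>`. Its stroke #008000 means engrave at S202, F3829. After flipping Y the toolpath is (113.3746,17.6234) → (95.7498,55.1314).

Shape 5 is a open polyline drawn with `<path>`. Its stroke #0000ff means score at S409, F1749. After flipping Y the toolpath is (51.6131,30.4850) → (44.7798,83.1750) → (106.7507,80.1188).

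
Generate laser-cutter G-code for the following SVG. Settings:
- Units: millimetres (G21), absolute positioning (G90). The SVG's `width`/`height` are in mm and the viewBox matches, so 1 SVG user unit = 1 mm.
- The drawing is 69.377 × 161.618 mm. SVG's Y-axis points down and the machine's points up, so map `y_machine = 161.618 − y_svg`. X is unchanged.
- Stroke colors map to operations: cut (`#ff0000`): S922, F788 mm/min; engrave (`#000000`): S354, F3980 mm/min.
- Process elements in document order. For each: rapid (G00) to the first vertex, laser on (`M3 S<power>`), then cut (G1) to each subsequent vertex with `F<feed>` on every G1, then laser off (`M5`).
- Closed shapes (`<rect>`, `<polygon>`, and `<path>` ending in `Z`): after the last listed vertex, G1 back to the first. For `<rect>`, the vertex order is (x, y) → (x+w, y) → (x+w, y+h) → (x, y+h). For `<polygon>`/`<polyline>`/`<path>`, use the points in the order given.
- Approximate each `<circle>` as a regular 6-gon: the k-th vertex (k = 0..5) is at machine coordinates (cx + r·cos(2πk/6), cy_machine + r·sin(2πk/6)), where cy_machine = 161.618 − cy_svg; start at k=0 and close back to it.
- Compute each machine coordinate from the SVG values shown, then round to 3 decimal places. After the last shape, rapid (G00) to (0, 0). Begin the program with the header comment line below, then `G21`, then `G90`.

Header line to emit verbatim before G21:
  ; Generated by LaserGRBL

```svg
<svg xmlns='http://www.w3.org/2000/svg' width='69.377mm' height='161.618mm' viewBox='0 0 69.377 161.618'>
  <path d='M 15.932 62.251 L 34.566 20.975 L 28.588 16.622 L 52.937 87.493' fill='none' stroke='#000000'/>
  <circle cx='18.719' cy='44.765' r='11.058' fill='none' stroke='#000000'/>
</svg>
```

; Generated by LaserGRBL
G21
G90
G00 X15.932 Y99.367
M3 S354
G1 X34.566 Y140.643 F3980
G1 X28.588 Y144.996 F3980
G1 X52.937 Y74.125 F3980
M5
G00 X29.777 Y116.853
M3 S354
G1 X24.248 Y126.430 F3980
G1 X13.190 Y126.430 F3980
G1 X7.661 Y116.853 F3980
G1 X13.190 Y107.276 F3980
G1 X24.248 Y107.276 F3980
G1 X29.777 Y116.853 F3980
M5
G00 X0.000 Y0.000

Since the viewBox matches the mm dimensions, user units are millimetres directly. The only transform is the Y-flip y_m = 161.618 − y_svg.

Shape 1 is a open polyline drawn with `<path>`. Its stroke #000000 means engrave at S354, F3980. After flipping Y the toolpath is (15.932,99.367) → (34.566,140.643) → (28.588,144.996) → (52.937,74.125).

Shape 2 is a circle drawn with `<circle>`. Its stroke #000000 means engrave at S354, F3980. After flipping Y the toolpath is (29.777,116.853) → (24.248,126.430) → (13.190,126.430) → (7.661,116.853) → (13.190,107.276) → (24.248,107.276) → (29.777,116.853), returning to the start.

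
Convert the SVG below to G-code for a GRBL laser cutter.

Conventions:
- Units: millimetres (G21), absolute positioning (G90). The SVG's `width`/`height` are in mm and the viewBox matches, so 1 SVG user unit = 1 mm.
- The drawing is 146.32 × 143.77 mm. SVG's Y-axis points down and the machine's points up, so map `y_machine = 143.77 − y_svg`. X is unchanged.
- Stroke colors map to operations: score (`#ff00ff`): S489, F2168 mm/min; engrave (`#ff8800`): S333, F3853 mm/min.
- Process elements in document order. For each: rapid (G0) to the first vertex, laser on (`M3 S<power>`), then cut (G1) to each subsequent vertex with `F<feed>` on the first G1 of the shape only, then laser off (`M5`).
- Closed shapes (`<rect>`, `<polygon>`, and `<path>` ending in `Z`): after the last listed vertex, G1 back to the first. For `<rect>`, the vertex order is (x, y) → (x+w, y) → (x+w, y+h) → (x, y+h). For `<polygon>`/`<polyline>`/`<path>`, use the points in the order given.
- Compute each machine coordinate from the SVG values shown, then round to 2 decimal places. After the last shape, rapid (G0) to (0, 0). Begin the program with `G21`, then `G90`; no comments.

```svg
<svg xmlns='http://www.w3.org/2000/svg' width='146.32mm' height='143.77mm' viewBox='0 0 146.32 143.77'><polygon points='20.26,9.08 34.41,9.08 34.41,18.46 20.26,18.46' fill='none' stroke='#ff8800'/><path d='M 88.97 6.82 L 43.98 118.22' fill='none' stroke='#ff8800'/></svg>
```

G21
G90
G0 X20.26 Y134.69
M3 S333
G1 X34.41 Y134.69 F3853
G1 X34.41 Y125.31
G1 X20.26 Y125.31
G1 X20.26 Y134.69
M5
G0 X88.97 Y136.95
M3 S333
G1 X43.98 Y25.55 F3853
M5
G0 X0.00 Y0.00

viewBox `0 0 146.32 143.77` with mm width/height → 1 unit = 1 mm. Flip: y_m = 143.77 − y_svg.

**Shape 1** — `<polygon>` rectangle, stroke `#ff8800` → engrave (S333, F3853). Machine vertices: (20.26,134.69) → (34.41,134.69) → (34.41,125.31) → (20.26,125.31) → (20.26,134.69). Closed: final G1 returns to the first vertex.

**Shape 2** — `<path>` line segment, stroke `#ff8800` → engrave (S333, F3853). Machine vertices: (88.97,136.95) → (43.98,25.55). Open path.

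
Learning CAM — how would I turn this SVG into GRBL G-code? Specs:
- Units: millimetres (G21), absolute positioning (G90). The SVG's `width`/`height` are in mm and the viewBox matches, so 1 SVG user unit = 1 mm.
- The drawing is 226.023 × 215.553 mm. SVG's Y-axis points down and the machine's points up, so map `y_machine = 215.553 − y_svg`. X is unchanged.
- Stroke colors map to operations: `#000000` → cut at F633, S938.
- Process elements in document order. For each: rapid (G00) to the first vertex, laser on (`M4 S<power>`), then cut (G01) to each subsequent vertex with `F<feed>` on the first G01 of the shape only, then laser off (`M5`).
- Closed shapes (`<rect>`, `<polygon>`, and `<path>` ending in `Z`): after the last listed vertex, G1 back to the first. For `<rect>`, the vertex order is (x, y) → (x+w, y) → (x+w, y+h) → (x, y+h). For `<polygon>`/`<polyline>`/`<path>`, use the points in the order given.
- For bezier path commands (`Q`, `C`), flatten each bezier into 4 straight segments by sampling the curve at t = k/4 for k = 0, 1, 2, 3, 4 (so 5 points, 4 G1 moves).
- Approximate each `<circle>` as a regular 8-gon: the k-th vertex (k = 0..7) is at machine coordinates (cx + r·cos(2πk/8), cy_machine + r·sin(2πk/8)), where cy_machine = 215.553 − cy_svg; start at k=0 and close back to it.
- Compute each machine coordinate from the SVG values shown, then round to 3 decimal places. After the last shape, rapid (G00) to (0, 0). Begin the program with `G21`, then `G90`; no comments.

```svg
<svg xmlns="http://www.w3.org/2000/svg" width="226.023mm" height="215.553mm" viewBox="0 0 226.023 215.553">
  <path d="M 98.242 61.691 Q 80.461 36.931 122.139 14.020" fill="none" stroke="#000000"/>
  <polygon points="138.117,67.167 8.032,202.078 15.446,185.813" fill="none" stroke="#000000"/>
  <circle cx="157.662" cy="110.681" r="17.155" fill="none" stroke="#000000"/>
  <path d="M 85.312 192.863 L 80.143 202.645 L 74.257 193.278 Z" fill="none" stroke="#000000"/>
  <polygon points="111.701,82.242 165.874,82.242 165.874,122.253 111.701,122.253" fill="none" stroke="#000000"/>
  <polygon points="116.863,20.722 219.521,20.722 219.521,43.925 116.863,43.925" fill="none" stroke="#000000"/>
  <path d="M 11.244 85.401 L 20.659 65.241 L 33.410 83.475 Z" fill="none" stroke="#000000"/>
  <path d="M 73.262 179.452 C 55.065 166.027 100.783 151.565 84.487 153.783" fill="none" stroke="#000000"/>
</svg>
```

G21
G90
G00 X98.242 Y153.862
M4 S938
G01 X93.068 Y166.126 F633
G01 X95.326 Y178.160
G01 X105.016 Y189.962
G01 X122.139 Y201.533
M5
G00 X138.117 Y148.386
M4 S938
G01 X8.032 Y13.475 F633
G01 X15.446 Y29.740
G01 X138.117 Y148.386
M5
G00 X174.817 Y104.872
M4 S938
G01 X169.792 Y117.002 F633
G01 X157.662 Y122.027
G01 X145.532 Y117.002
G01 X140.507 Y104.872
G01 X145.532 Y92.742
G01 X157.662 Y87.717
G01 X169.792 Y92.742
G01 X174.817 Y104.872
M5
G00 X85.312 Y22.690
M4 S938
G01 X80.143 Y12.908 F633
G01 X74.257 Y22.275
G01 X85.312 Y22.690
M5
G00 X111.701 Y133.311
M4 S938
G01 X165.874 Y133.311 F633
G01 X165.874 Y93.300
G01 X111.701 Y93.300
G01 X111.701 Y133.311
M5
G00 X116.863 Y194.831
M4 S938
G01 X219.521 Y194.831 F633
G01 X219.521 Y171.628
G01 X116.863 Y171.628
G01 X116.863 Y194.831
M5
G00 X11.244 Y130.152
M4 S938
G01 X20.659 Y150.312 F633
G01 X33.410 Y132.078
G01 X11.244 Y130.152
M5
G00 X73.262 Y36.101
M4 S938
G01 X69.631 Y46.087 F633
G01 X78.162 Y54.802
G01 X87.049 Y60.583
G01 X84.487 Y61.770
M5
G00 X0.000 Y0.000

1 u = 1 mm; y_m = 215.553 − y.

[1] `<path>` quadratic bezier, #000000→cut S938 F633: (98.242,153.862) → (93.068,166.126) → (95.326,178.160) → (105.016,189.962) → (122.139,201.533)

[2] `<polygon>` closed polygon, #000000→cut S938 F633: (138.117,148.386) → (8.032,13.475) → (15.446,29.740) → (138.117,148.386) (closed)

[3] `<circle>` circle, #000000→cut S938 F633: (174.817,104.872) → (169.792,117.002) → (157.662,122.027) → (145.532,117.002) → (140.507,104.872) → (145.532,92.742) → (157.662,87.717) → (169.792,92.742) → (174.817,104.872) (closed)

[4] `<path>` regular polygon, #000000→cut S938 F633: (85.312,22.690) → (80.143,12.908) → (74.257,22.275) → (85.312,22.690) (closed)

[5] `<polygon>` rectangle, #000000→cut S938 F633: (111.701,133.311) → (165.874,133.311) → (165.874,93.300) → (111.701,93.300) → (111.701,133.311) (closed)

[6] `<polygon>` rectangle, #000000→cut S938 F633: (116.863,194.831) → (219.521,194.831) → (219.521,171.628) → (116.863,171.628) → (116.863,194.831) (closed)

[7] `<path>` regular polygon, #000000→cut S938 F633: (11.244,130.152) → (20.659,150.312) → (33.410,132.078) → (11.244,130.152) (closed)

[8] `<path>` cubic bezier, #000000→cut S938 F633: (73.262,36.101) → (69.631,46.087) → (78.162,54.802) → (87.049,60.583) → (84.487,61.770)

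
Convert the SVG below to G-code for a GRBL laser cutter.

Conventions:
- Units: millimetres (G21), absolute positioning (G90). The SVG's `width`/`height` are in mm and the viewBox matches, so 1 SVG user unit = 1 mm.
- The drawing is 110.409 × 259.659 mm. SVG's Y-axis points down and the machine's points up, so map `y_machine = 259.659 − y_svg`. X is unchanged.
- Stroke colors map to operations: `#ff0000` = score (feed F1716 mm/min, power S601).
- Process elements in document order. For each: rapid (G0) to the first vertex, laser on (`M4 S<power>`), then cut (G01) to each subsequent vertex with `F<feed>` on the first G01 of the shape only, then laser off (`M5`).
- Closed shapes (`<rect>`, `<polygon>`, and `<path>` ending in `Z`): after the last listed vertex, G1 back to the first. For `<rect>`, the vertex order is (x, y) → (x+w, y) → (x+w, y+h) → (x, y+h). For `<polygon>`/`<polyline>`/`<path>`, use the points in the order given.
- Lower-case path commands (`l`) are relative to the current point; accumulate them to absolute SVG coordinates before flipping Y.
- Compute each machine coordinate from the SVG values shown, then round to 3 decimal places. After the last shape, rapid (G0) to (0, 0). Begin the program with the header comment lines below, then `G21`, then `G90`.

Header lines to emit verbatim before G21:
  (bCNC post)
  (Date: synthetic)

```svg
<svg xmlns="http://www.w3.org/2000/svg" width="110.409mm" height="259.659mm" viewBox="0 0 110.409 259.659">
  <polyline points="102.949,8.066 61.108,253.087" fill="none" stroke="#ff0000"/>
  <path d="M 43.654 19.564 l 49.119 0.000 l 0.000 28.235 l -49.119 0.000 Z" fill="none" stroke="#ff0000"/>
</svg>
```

viewBox `0 0 110.409 259.659` with mm width/height → 1 unit = 1 mm. Flip: y_m = 259.659 − y_svg.

**Shape 1** — `<polyline>` line segment, stroke `#ff0000` → score (S601, F1716). Machine vertices: (102.949,251.593) → (61.108,6.572). Open path.

**Shape 2** — `<path>` rectangle, stroke `#ff0000` → score (S601, F1716). Machine vertices: (43.654,240.095) → (92.773,240.095) → (92.773,211.860) → (43.654,211.860) → (43.654,240.095). Closed: final G1 returns to the first vertex.

(bCNC post)
(Date: synthetic)
G21
G90
G0 X102.949 Y251.593
M4 S601
G01 X61.108 Y6.572 F1716
M5
G0 X43.654 Y240.095
M4 S601
G01 X92.773 Y240.095 F1716
G01 X92.773 Y211.860
G01 X43.654 Y211.860
G01 X43.654 Y240.095
M5
G0 X0.000 Y0.000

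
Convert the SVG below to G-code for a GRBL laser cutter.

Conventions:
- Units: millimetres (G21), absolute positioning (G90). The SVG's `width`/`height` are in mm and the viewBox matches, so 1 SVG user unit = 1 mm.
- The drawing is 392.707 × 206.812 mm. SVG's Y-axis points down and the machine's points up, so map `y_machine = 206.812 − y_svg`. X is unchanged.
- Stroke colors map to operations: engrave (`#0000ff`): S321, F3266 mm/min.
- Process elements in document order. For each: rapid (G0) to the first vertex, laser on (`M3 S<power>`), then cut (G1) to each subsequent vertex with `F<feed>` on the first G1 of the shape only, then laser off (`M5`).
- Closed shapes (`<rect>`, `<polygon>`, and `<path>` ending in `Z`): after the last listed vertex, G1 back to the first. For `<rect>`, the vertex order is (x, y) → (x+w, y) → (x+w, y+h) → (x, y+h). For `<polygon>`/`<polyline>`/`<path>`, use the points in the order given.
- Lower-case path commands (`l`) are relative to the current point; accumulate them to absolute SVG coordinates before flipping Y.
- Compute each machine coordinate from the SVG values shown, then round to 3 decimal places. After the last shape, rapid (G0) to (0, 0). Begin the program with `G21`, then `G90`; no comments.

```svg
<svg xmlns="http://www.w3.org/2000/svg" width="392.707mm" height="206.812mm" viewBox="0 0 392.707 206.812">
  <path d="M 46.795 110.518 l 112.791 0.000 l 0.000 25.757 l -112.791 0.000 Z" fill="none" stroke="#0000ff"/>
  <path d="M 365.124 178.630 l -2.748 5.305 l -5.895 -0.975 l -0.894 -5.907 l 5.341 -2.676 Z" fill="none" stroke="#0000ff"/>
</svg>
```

viewBox `0 0 392.707 206.812` with mm width/height → 1 unit = 1 mm. Flip: y_m = 206.812 − y_svg.

**Shape 1** — `<path>` rectangle, stroke `#0000ff` → engrave (S321, F3266). Machine vertices: (46.795,96.294) → (159.586,96.294) → (159.586,70.537) → (46.795,70.537) → (46.795,96.294). Closed: final G1 returns to the first vertex.

**Shape 2** — `<path>` regular polygon, stroke `#0000ff` → engrave (S321, F3266). Machine vertices: (365.124,28.182) → (362.376,22.877) → (356.481,23.852) → (355.587,29.759) → (360.928,32.435) → (365.124,28.182). Closed: final G1 returns to the first vertex.

G21
G90
G0 X46.795 Y96.294
M3 S321
G1 X159.586 Y96.294 F3266
G1 X159.586 Y70.537
G1 X46.795 Y70.537
G1 X46.795 Y96.294
M5
G0 X365.124 Y28.182
M3 S321
G1 X362.376 Y22.877 F3266
G1 X356.481 Y23.852
G1 X355.587 Y29.759
G1 X360.928 Y32.435
G1 X365.124 Y28.182
M5
G0 X0.000 Y0.000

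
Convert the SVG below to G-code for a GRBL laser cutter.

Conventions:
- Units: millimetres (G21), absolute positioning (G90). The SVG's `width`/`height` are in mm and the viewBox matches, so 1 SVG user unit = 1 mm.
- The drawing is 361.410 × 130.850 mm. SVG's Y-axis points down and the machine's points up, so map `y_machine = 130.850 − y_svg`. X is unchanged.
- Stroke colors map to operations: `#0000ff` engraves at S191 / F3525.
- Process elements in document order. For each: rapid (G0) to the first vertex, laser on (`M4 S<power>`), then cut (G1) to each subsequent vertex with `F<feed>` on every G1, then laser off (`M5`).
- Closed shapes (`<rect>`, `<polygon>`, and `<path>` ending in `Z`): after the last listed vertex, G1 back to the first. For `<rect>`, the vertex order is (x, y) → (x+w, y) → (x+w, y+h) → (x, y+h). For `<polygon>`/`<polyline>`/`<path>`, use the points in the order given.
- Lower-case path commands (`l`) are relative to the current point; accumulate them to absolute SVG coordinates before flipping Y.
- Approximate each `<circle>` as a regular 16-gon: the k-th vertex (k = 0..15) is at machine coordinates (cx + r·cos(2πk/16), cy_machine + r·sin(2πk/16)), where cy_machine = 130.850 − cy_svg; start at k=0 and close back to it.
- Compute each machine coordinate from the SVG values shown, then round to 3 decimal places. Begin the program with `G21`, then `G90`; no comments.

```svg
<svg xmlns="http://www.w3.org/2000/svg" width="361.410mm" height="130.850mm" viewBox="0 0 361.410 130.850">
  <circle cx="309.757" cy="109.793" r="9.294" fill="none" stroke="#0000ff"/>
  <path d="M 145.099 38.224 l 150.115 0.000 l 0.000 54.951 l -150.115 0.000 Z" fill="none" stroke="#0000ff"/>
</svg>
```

Since the viewBox matches the mm dimensions, user units are millimetres directly. The only transform is the Y-flip y_m = 130.850 − y_svg.

Shape 1 is a circle drawn with `<circle>`. Its stroke #0000ff means engrave at S191, F3525. After flipping Y the toolpath is (319.051,21.057) → (318.344,24.614) → (316.329,27.629) → (313.314,29.644) → (309.757,30.351) → (306.200,29.644) → (303.185,27.629) → (301.170,24.614) → (300.463,21.057) → (301.170,17.500) → (303.185,14.485) → (306.200,12.470) → (309.757,11.763) → (313.314,12.470) → (316.329,14.485) → (318.344,17.500) → (319.051,21.057), returning to the start.

Shape 2 is a rectangle drawn with `<path>`. Its stroke #0000ff means engrave at S191, F3525. After flipping Y the toolpath is (145.099,92.626) → (295.214,92.626) → (295.214,37.675) → (145.099,37.675) → (145.099,92.626), returning to the start.

G21
G90
G0 X319.051 Y21.057
M4 S191
G1 X318.344 Y24.614 F3525
G1 X316.329 Y27.629 F3525
G1 X313.314 Y29.644 F3525
G1 X309.757 Y30.351 F3525
G1 X306.200 Y29.644 F3525
G1 X303.185 Y27.629 F3525
G1 X301.170 Y24.614 F3525
G1 X300.463 Y21.057 F3525
G1 X301.170 Y17.500 F3525
G1 X303.185 Y14.485 F3525
G1 X306.200 Y12.470 F3525
G1 X309.757 Y11.763 F3525
G1 X313.314 Y12.470 F3525
G1 X316.329 Y14.485 F3525
G1 X318.344 Y17.500 F3525
G1 X319.051 Y21.057 F3525
M5
G0 X145.099 Y92.626
M4 S191
G1 X295.214 Y92.626 F3525
G1 X295.214 Y37.675 F3525
G1 X145.099 Y37.675 F3525
G1 X145.099 Y92.626 F3525
M5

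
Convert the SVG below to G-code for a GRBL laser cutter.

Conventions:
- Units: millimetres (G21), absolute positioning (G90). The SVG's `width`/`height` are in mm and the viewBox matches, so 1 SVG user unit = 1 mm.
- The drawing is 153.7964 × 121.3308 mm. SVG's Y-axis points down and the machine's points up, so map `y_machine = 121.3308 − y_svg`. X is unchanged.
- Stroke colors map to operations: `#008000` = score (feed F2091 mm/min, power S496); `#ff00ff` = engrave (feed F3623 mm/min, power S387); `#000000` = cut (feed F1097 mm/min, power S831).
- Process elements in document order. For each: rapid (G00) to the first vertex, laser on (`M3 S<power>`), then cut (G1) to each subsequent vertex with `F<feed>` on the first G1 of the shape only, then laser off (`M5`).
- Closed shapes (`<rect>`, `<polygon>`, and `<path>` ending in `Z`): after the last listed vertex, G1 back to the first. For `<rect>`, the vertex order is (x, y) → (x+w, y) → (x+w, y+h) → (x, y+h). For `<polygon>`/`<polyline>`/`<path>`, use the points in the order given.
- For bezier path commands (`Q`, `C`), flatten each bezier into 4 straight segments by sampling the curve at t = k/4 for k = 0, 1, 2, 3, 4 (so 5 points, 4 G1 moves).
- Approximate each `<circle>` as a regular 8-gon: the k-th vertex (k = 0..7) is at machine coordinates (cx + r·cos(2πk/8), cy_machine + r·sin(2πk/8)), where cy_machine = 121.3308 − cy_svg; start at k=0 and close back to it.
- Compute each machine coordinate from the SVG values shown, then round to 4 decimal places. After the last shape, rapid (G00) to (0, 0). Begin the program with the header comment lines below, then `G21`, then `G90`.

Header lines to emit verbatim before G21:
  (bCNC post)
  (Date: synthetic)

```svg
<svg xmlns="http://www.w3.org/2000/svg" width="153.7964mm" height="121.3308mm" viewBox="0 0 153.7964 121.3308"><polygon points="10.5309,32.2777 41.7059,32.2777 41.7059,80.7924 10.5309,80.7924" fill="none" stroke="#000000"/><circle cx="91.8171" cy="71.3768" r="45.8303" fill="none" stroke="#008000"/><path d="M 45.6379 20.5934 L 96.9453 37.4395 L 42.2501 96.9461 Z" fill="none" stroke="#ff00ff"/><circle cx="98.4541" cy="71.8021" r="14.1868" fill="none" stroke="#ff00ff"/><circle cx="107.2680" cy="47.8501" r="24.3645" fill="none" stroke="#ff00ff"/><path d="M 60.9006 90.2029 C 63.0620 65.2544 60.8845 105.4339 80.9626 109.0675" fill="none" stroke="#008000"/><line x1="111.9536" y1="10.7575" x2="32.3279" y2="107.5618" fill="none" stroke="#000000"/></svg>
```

1 u = 1 mm; y_m = 121.3308 − y.

[1] `<polygon>` rectangle, #000000→cut S831 F1097: (10.5309,89.0531) → (41.7059,89.0531) → (41.7059,40.5384) → (10.5309,40.5384) → (10.5309,89.0531) (closed)

[2] `<circle>` circle, #008000→score S496 F2091: (137.6474,49.9540) → (124.2240,82.3609) → (91.8171,95.7843) → (59.4102,82.3609) → (45.9868,49.9540) → (59.4102,17.5471) → (91.8171,4.1237) → (124.2240,17.5471) → (137.6474,49.9540) (closed)

[3] `<path>` closed polygon, #ff00ff→engrave S387 F3623: (45.6379,100.7374) → (96.9453,83.8913) → (42.2501,24.3847) → (45.6379,100.7374) (closed)

[4] `<circle>` circle, #ff00ff→engrave S387 F3623: (112.6409,49.5287) → (108.4857,59.5603) → (98.4541,63.7155) → (88.4225,59.5603) → (84.2673,49.5287) → (88.4225,39.4971) → (98.4541,35.3419) → (108.4857,39.4971) → (112.6409,49.5287) (closed)

[5] `<circle>` circle, #ff00ff→engrave S387 F3623: (131.6325,73.4807) → (124.4963,90.7090) → (107.2680,97.8452) → (90.0397,90.7090) → (82.9035,73.4807) → (90.0397,56.2524) → (107.2680,49.1162) → (124.4963,56.2524) → (131.6325,73.4807) (closed)

[6] `<path>` cubic bezier, #008000→score S496 F2091: (60.9006,31.1279) → (62.1236,39.2164) → (64.2128,32.4139) → (69.6614,20.2522) → (80.9626,12.2633)

[7] `<line>` line segment, #000000→cut S831 F1097: (111.9536,110.5733) → (32.3279,13.7690)

(bCNC post)
(Date: synthetic)
G21
G90
G00 X10.5309 Y89.0531
M3 S831
G1 X41.7059 Y89.0531 F1097
G1 X41.7059 Y40.5384
G1 X10.5309 Y40.5384
G1 X10.5309 Y89.0531
M5
G00 X137.6474 Y49.9540
M3 S496
G1 X124.2240 Y82.3609 F2091
G1 X91.8171 Y95.7843
G1 X59.4102 Y82.3609
G1 X45.9868 Y49.9540
G1 X59.4102 Y17.5471
G1 X91.8171 Y4.1237
G1 X124.2240 Y17.5471
G1 X137.6474 Y49.9540
M5
G00 X45.6379 Y100.7374
M3 S387
G1 X96.9453 Y83.8913 F3623
G1 X42.2501 Y24.3847
G1 X45.6379 Y100.7374
M5
G00 X112.6409 Y49.5287
M3 S387
G1 X108.4857 Y59.5603 F3623
G1 X98.4541 Y63.7155
G1 X88.4225 Y59.5603
G1 X84.2673 Y49.5287
G1 X88.4225 Y39.4971
G1 X98.4541 Y35.3419
G1 X108.4857 Y39.4971
G1 X112.6409 Y49.5287
M5
G00 X131.6325 Y73.4807
M3 S387
G1 X124.4963 Y90.7090 F3623
G1 X107.2680 Y97.8452
G1 X90.0397 Y90.7090
G1 X82.9035 Y73.4807
G1 X90.0397 Y56.2524
G1 X107.2680 Y49.1162
G1 X124.4963 Y56.2524
G1 X131.6325 Y73.4807
M5
G00 X60.9006 Y31.1279
M3 S496
G1 X62.1236 Y39.2164 F2091
G1 X64.2128 Y32.4139
G1 X69.6614 Y20.2522
G1 X80.9626 Y12.2633
M5
G00 X111.9536 Y110.5733
M3 S831
G1 X32.3279 Y13.7690 F1097
M5
G00 X0.0000 Y0.0000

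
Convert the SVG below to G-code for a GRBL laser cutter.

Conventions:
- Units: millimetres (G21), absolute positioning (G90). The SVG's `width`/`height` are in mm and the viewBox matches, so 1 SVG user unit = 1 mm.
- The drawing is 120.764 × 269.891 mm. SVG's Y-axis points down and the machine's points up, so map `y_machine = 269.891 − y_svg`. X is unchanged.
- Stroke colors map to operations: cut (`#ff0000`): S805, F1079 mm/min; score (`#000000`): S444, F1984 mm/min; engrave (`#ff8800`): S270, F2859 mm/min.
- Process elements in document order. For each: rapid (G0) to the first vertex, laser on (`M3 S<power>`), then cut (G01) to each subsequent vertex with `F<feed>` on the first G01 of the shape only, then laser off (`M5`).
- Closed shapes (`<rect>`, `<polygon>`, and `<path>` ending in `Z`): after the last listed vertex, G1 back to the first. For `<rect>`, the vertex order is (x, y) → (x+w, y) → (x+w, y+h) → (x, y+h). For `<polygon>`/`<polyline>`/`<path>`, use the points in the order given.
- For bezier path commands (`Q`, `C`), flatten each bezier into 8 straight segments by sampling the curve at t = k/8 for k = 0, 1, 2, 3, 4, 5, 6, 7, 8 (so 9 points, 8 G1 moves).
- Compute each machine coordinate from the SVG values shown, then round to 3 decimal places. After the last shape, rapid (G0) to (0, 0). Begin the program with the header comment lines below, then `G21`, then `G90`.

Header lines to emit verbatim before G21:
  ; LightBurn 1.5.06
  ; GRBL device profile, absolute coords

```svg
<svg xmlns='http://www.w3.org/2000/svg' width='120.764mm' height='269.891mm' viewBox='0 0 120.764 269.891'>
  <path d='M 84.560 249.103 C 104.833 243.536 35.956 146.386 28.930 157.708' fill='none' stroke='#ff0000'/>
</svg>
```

Since the viewBox matches the mm dimensions, user units are millimetres directly. The only transform is the Y-flip y_m = 269.891 − y_svg.

Shape 1 is a cubic bezier drawn with `<path>`. Its stroke #ff0000 means cut at S805, F1079. After flipping Y the toolpath is (84.560,20.788) → (88.278,26.778) → (85.409,39.009) → (77.720,55.138) → (66.982,72.819) → (54.965,89.708) → (43.437,103.462) → (34.169,111.735) → (28.930,112.183).

; LightBurn 1.5.06
; GRBL device profile, absolute coords
G21
G90
G0 X84.560 Y20.788
M3 S805
G01 X88.278 Y26.778 F1079
G01 X85.409 Y39.009
G01 X77.720 Y55.138
G01 X66.982 Y72.819
G01 X54.965 Y89.708
G01 X43.437 Y103.462
G01 X34.169 Y111.735
G01 X28.930 Y112.183
M5
G0 X0.000 Y0.000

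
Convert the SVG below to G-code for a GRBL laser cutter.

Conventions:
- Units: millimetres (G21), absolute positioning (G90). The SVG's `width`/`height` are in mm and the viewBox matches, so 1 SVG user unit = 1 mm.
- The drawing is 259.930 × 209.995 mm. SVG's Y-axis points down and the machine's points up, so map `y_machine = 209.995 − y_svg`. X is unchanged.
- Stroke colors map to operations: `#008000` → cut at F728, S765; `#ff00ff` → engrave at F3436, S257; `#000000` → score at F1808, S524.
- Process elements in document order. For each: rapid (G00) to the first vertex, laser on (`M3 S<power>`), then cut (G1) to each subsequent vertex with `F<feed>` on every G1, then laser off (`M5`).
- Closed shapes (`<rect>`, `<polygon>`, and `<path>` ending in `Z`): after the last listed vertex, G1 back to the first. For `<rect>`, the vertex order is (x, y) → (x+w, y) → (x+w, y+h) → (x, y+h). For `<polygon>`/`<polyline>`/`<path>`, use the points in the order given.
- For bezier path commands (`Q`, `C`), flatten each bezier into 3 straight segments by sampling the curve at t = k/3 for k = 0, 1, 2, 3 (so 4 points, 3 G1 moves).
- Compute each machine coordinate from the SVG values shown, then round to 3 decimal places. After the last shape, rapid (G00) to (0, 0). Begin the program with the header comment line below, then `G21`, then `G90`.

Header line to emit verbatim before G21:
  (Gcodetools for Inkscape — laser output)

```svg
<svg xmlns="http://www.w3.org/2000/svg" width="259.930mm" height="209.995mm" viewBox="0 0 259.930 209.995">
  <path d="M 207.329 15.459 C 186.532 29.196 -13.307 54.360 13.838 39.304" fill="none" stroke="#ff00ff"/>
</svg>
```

Since the viewBox matches the mm dimensions, user units are millimetres directly. The only transform is the Y-flip y_m = 209.995 − y_svg.

Shape 1 is a cubic bezier drawn with `<path>`. Its stroke #ff00ff means engrave at S257, F3436. After flipping Y the toolpath is (207.329,194.536) → (141.889,178.903) → (47.316,167.129) → (13.838,170.691).

(Gcodetools for Inkscape — laser output)
G21
G90
G00 X207.329 Y194.536
M3 S257
G1 X141.889 Y178.903 F3436
G1 X47.316 Y167.129 F3436
G1 X13.838 Y170.691 F3436
M5
G00 X0.000 Y0.000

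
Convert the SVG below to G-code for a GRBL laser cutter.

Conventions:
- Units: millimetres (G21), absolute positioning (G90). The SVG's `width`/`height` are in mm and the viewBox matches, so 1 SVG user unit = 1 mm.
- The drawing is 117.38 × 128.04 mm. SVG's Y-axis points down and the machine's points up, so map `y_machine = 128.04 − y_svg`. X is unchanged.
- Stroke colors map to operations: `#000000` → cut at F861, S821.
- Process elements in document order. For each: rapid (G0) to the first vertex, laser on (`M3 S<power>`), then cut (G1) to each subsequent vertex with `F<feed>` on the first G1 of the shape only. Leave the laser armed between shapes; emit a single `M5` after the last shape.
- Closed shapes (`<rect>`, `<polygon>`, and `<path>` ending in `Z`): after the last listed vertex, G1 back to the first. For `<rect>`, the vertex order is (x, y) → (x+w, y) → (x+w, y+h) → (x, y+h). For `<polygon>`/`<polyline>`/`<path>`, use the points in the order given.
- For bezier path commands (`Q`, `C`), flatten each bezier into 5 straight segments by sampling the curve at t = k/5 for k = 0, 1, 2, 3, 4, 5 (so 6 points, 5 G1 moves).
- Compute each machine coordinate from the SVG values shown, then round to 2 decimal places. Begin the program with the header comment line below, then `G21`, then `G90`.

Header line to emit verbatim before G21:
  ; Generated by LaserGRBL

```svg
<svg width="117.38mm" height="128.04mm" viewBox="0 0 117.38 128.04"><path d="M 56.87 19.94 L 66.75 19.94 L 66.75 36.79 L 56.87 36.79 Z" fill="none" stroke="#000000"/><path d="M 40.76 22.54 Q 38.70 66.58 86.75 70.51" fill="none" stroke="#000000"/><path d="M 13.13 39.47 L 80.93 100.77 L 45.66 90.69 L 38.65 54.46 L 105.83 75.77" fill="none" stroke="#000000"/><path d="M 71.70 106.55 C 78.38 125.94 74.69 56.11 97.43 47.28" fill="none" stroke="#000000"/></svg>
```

1 u = 1 mm; y_m = 128.04 − y.

[1] `<path>` rectangle, #000000→cut S821 F861: (56.87,108.10) → (66.75,108.10) → (66.75,91.25) → (56.87,91.25) → (56.87,108.10) (closed)

[2] `<path>` quadratic bezier, #000000→cut S821 F861: (40.76,105.50) → (41.94,89.49) → (47.13,76.69) → (56.33,67.09) → (69.53,60.71) → (86.75,57.53)

[3] `<path>` open polyline, #000000→cut S821 F861: (13.13,88.57) → (80.93,27.27) → (45.66,37.35) → (38.65,73.58) → (105.83,52.27)

[4] `<path>` cubic bezier, #000000→cut S821 F861: (71.70,21.49) → (74.76,19.36) → (77.09,31.43) → (80.47,50.50) → (86.66,69.34) → (97.43,80.76)

; Generated by LaserGRBL
G21
G90
G0 X56.87 Y108.10
M3 S821
G1 X66.75 Y108.10 F861
G1 X66.75 Y91.25
G1 X56.87 Y91.25
G1 X56.87 Y108.10
G0 X40.76 Y105.50
M3 S821
G1 X41.94 Y89.49 F861
G1 X47.13 Y76.69
G1 X56.33 Y67.09
G1 X69.53 Y60.71
G1 X86.75 Y57.53
G0 X13.13 Y88.57
M3 S821
G1 X80.93 Y27.27 F861
G1 X45.66 Y37.35
G1 X38.65 Y73.58
G1 X105.83 Y52.27
G0 X71.70 Y21.49
M3 S821
G1 X74.76 Y19.36 F861
G1 X77.09 Y31.43
G1 X80.47 Y50.50
G1 X86.66 Y69.34
G1 X97.43 Y80.76
M5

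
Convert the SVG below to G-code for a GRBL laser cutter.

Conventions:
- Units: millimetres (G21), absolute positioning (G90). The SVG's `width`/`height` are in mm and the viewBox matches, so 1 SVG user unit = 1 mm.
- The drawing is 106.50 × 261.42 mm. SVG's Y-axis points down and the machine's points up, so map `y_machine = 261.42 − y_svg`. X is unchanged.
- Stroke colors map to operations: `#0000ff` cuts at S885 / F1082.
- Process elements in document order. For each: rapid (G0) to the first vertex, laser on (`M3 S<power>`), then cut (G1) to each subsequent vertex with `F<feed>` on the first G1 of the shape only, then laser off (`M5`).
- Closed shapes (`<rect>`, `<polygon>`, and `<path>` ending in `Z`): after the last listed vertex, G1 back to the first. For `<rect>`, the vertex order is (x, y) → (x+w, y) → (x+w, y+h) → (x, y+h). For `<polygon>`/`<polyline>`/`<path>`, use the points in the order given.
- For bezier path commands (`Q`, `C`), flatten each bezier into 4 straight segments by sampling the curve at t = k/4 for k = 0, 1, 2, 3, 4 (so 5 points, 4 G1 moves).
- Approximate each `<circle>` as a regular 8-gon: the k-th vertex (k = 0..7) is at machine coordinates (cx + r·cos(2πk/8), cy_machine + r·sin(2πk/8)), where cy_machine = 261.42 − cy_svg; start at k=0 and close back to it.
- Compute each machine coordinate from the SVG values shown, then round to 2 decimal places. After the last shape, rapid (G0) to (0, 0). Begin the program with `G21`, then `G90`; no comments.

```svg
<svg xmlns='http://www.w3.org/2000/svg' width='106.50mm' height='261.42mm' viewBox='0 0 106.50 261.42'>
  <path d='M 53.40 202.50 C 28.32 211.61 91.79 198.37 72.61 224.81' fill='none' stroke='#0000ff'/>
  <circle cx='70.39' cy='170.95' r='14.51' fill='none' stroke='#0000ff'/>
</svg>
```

G21
G90
G0 X53.40 Y58.92
M3 S885
G1 X48.52 Y55.31 F1082
G1 X60.79 Y54.26
G1 X74.17 Y49.97
G1 X72.61 Y36.61
M5
G0 X84.90 Y90.47
M3 S885
G1 X80.65 Y100.73 F1082
G1 X70.39 Y104.98
G1 X60.13 Y100.73
G1 X55.88 Y90.47
G1 X60.13 Y80.21
G1 X70.39 Y75.96
G1 X80.65 Y80.21
G1 X84.90 Y90.47
M5
G0 X0.00 Y0.00

1 u = 1 mm; y_m = 261.42 − y.

[1] `<path>` cubic bezier, #0000ff→cut S885 F1082: (53.40,58.92) → (48.52,55.31) → (60.79,54.26) → (74.17,49.97) → (72.61,36.61)

[2] `<circle>` circle, #0000ff→cut S885 F1082: (84.90,90.47) → (80.65,100.73) → (70.39,104.98) → (60.13,100.73) → (55.88,90.47) → (60.13,80.21) → (70.39,75.96) → (80.65,80.21) → (84.90,90.47) (closed)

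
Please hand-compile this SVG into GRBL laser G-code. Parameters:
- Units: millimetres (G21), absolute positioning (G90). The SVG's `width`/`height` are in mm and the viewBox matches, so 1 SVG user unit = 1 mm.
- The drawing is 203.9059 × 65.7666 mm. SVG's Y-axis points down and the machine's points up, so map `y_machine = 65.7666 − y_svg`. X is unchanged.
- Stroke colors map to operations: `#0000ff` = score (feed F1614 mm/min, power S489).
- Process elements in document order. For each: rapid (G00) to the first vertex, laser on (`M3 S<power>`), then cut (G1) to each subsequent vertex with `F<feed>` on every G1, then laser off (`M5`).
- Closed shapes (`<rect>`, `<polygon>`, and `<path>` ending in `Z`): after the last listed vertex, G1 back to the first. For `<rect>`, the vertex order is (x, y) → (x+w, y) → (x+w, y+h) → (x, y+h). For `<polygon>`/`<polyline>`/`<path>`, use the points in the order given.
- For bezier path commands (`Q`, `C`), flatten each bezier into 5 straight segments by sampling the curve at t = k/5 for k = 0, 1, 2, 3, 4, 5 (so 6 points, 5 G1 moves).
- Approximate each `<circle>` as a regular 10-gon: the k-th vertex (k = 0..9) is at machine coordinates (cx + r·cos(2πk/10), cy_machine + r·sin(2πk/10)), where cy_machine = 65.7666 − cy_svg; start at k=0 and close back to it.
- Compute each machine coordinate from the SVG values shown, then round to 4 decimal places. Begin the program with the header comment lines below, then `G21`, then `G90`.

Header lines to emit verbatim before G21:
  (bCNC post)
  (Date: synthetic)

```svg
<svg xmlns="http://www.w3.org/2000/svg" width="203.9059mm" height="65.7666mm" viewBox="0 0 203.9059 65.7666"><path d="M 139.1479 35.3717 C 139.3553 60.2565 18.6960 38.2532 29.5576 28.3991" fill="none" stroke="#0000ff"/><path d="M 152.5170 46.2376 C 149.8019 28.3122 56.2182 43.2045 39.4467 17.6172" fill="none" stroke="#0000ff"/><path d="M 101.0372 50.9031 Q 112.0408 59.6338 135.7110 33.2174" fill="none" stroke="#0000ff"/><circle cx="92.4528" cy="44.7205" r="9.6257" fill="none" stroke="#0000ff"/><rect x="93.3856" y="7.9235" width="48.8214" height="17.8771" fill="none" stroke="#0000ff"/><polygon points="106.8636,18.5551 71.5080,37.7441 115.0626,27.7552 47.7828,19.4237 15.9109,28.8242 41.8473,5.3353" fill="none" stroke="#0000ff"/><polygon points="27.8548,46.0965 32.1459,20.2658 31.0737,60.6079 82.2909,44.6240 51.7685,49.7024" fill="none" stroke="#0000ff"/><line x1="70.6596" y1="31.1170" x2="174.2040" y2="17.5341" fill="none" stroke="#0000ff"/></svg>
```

(bCNC post)
(Date: synthetic)
G21
G90
G00 X139.1479 Y30.3949
M3 S489
G1 X126.7874 Y20.6183 F1614
G1 X97.5336 Y19.2610 F1614
G1 X63.5009 Y23.4894 F1614
G1 X36.8040 Y30.4694 F1614
G1 X29.5576 Y37.3675 F1614
M5
G00 X152.5170 Y19.5290
M3 S489
G1 X141.3252 Y26.9325 F1614
G1 X116.3735 Y29.9780 F1614
G1 X85.7108 Y32.1838 F1614
G1 X57.3856 Y37.0682 F1614
G1 X39.4467 Y48.1494 F1614
M5
G00 X101.0372 Y14.8635
M3 S489
G1 X105.9453 Y12.7771 F1614
G1 X111.8667 Y13.5025 F1614
G1 X118.8015 Y17.0396 F1614
G1 X126.7496 Y23.3885 F1614
G1 X135.7110 Y32.5492 F1614
M5
G00 X102.0785 Y21.0461
M3 S489
G1 X100.2402 Y26.7039 F1614
G1 X95.4273 Y30.2007 F1614
G1 X89.4783 Y30.2007 F1614
G1 X84.6654 Y26.7039 F1614
G1 X82.8271 Y21.0461 F1614
G1 X84.6654 Y15.3883 F1614
G1 X89.4783 Y11.8915 F1614
G1 X95.4273 Y11.8915 F1614
G1 X100.2402 Y15.3883 F1614
G1 X102.0785 Y21.0461 F1614
M5
G00 X93.3856 Y57.8431
M3 S489
G1 X142.2070 Y57.8431 F1614
G1 X142.2070 Y39.9660 F1614
G1 X93.3856 Y39.9660 F1614
G1 X93.3856 Y57.8431 F1614
M5
G00 X106.8636 Y47.2115
M3 S489
G1 X71.5080 Y28.0225 F1614
G1 X115.0626 Y38.0114 F1614
G1 X47.7828 Y46.3429 F1614
G1 X15.9109 Y36.9424 F1614
G1 X41.8473 Y60.4313 F1614
G1 X106.8636 Y47.2115 F1614
M5
G00 X27.8548 Y19.6701
M3 S489
G1 X32.1459 Y45.5008 F1614
G1 X31.0737 Y5.1587 F1614
G1 X82.2909 Y21.1426 F1614
G1 X51.7685 Y16.0642 F1614
G1 X27.8548 Y19.6701 F1614
M5
G00 X70.6596 Y34.6496
M3 S489
G1 X174.2040 Y48.2325 F1614
M5

viewBox `0 0 203.9059 65.7666` with mm width/height → 1 unit = 1 mm. Flip: y_m = 65.7666 − y_svg.

**Shape 1** — `<path>` cubic bezier, stroke `#0000ff` → score (S489, F1614). Control points (SVG): P0=(139.1479,35.3717), P1=(139.3553,60.2565), P2=(18.6960,38.2532), P3=(29.5576,28.3991); sampled at t=k/5. Machine vertices: (139.1479,30.3949) → (126.7874,20.6183) → (97.5336,19.2610) → (63.5009,23.4894) → (36.8040,30.4694) → (29.5576,37.3675). Open path.

**Shape 2** — `<path>` cubic bezier, stroke `#0000ff` → score (S489, F1614). Control points (SVG): P0=(152.5170,46.2376), P1=(149.8019,28.3122), P2=(56.2182,43.2045), P3=(39.4467,17.6172); sampled at t=k/5. Machine vertices: (152.5170,19.5290) → (141.3252,26.9325) → (116.3735,29.9780) → (85.7108,32.1838) → (57.3856,37.0682) → (39.4467,48.1494). Open path.

**Shape 3** — `<path>` quadratic bezier, stroke `#0000ff` → score (S489, F1614). Control points (SVG): P0=(101.0372,50.9031), P1=(112.0408,59.6338), P2=(135.7110,33.2174); sampled at t=k/5. Machine vertices: (101.0372,14.8635) → (105.9453,12.7771) → (111.8667,13.5025) → (118.8015,17.0396) → (126.7496,23.3885) → (135.7110,32.5492). Open path.

**Shape 4** — `<circle>` circle, stroke `#0000ff` → score (S489, F1614). Machine vertices: (102.0785,21.0461) → (100.2402,26.7039) → (95.4273,30.2007) → (89.4783,30.2007) → (84.6654,26.7039) → (82.8271,21.0461) → (84.6654,15.3883) → (89.4783,11.8915) → (95.4273,11.8915) → (100.2402,15.3883) → (102.0785,21.0461). Closed: final G1 returns to the first vertex.

**Shape 5** — `<rect>` rectangle, stroke `#0000ff` → score (S489, F1614). Machine vertices: (93.3856,57.8431) → (142.2070,57.8431) → (142.2070,39.9660) → (93.3856,39.9660) → (93.3856,57.8431). Closed: final G1 returns to the first vertex.

**Shape 6** — `<polygon>` closed polygon, stroke `#0000ff` → score (S489, F1614). Machine vertices: (106.8636,47.2115) → (71.5080,28.0225) → (115.0626,38.0114) → (47.7828,46.3429) → (15.9109,36.9424) → (41.8473,60.4313) → (106.8636,47.2115). Closed: final G1 returns to the first vertex.

**Shape 7** — `<polygon>` closed polygon, stroke `#0000ff` → score (S489, F1614). Machine vertices: (27.8548,19.6701) → (32.1459,45.5008) → (31.0737,5.1587) → (82.2909,21.1426) → (51.7685,16.0642) → (27.8548,19.6701). Closed: final G1 returns to the first vertex.

**Shape 8** — `<line>` line segment, stroke `#0000ff` → score (S489, F1614). Machine vertices: (70.6596,34.6496) → (174.2040,48.2325). Open path.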